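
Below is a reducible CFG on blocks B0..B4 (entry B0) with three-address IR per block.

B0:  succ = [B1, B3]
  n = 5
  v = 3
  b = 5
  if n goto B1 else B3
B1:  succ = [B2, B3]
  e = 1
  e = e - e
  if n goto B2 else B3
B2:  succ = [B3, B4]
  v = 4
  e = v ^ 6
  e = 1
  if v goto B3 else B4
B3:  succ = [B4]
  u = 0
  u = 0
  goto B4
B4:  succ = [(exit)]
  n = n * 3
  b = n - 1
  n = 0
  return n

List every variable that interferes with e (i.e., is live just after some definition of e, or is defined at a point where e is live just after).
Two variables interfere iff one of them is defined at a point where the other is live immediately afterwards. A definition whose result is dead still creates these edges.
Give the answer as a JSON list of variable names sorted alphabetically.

def/use:
  B0 def {b,n,v} use ∅
  B1 def {e} use {n}
  B2 def {e,v} use ∅
  B3 def {u} use ∅
  B4 def {b,n} use {n}

Liveness:
  B0 li=∅ lo={n}
  B1 li={n} lo={n}
  B2 li={n} lo={n}
  B3 li={n} lo={n}
  B4 li={n} lo=∅

Interference:
  b — {n}
  e — {n,v}
  n — {b,e,u,v}
  u — {n}
  v — {e,n}

N(e) = ["n", "v"]

Answer: ["n", "v"]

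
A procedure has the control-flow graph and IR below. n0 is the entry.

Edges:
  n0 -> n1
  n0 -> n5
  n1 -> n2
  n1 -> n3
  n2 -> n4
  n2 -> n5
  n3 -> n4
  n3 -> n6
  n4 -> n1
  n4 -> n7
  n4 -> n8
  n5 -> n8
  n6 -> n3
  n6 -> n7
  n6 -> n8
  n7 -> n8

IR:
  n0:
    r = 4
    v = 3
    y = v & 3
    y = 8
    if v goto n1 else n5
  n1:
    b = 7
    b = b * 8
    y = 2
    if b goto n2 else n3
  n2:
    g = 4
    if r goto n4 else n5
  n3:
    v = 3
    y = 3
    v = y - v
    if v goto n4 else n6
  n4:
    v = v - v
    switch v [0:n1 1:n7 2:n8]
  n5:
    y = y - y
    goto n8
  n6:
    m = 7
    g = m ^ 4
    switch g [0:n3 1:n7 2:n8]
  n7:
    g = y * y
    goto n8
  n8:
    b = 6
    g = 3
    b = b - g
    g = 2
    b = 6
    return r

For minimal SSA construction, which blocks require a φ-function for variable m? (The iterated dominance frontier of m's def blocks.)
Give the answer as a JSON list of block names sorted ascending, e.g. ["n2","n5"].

idom tree: n1←n0 n2←n1 n3←n1 n4←n1 n5←n0 n6←n3 n7←n1 n8←n0
Dom∩ at merges:
  n1: preds {n0,n4}: {n0} ∩ {n0,n1,n4} = {n0}; idom=n0
  n3: preds {n1,n6}: {n0,n1} ∩ {n0,n1,n3,n6} = {n0,n1}; idom=n1
  n4: preds {n2,n3}: {n0,n1,n2} ∩ {n0,n1,n3} = {n0,n1}; idom=n1
  n5: preds {n0,n2}: {n0} ∩ {n0,n1,n2} = {n0}; idom=n0
  n7: preds {n4,n6}: {n0,n1,n4} ∩ {n0,n1,n3,n6} = {n0,n1}; idom=n1
  n8: preds {n4,n5,n6,n7}: {n0,n1,n4} ∩ {n0,n5} ∩ {n0,n1,n3,n6} ∩ {n0,n1,n7} = {n0}; idom=n0

Frontier:
  join n1 pred n0: · stop@n0
  join n1 pred n4: n4→n1 stop@n0
  join n3 pred n1: · stop@n1
  join n3 pred n6: n6→n3 stop@n1
  join n4 pred n2: n2 stop@n1
  join n4 pred n3: n3 stop@n1
  join n5 pred n0: · stop@n0
  join n5 pred n2: n2→n1 stop@n0
  join n7 pred n4: n4 stop@n1
  join n7 pred n6: n6→n3 stop@n1
  join n8 pred n4: n4→n1 stop@n0
  join n8 pred n5: n5 stop@n0
  join n8 pred n6: n6→n3→n1 stop@n0
  join n8 pred n7: n7→n1 stop@n0
  n0 → ∅
  n1 → {n1,n5,n8}
  n2 → {n4,n5}
  n3 → {n3,n4,n7,n8}
  n4 → {n1,n7,n8}
  n5 → {n8}
  n6 → {n3,n7,n8}
  n7 → {n8}
  n8 → ∅

φ for m: defs {n6}
  DF⁺ = {n1,n3,n4,n5,n7,n8}

Answer: ["n1", "n3", "n4", "n5", "n7", "n8"]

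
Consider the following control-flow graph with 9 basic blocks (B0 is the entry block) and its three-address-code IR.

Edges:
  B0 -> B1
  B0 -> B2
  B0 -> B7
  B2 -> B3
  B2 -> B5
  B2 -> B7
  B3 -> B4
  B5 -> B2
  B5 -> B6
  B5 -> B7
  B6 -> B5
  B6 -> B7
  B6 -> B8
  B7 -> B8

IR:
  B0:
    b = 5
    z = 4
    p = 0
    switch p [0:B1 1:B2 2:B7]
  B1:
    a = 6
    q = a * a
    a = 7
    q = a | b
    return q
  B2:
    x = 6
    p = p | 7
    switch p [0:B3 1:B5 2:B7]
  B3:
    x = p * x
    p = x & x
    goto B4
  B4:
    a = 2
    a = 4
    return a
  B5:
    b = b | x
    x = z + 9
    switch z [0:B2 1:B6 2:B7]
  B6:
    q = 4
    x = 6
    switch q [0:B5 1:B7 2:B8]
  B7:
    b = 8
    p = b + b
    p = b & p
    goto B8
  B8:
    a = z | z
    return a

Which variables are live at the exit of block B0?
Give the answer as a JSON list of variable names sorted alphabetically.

def/use:
  B0 def {b,p,z} use ∅
  B1 def {a,q} use {b}
  B2 def {p,x} use {p}
  B3 def {p,x} use {p,x}
  B4 def {a} use ∅
  B5 def {b,x} use {b,x,z}
  B6 def {q,x} use ∅
  B7 def {b,p} use ∅
  B8 def {a} use {z}

Backward fixpoint:
  B0 li=∅ lo={b,p,z}
  B1 li={b} lo=∅
  B2 li={b,p,z} lo={b,p,x,z}
  B3 li={p,x} lo=∅
  B4 li=∅ lo=∅
  B5 li={b,p,x,z} lo={b,p,z}
  B6 li={b,p,z} lo={b,p,x,z}
  B7 li={z} lo={z}
  B8 li={z} lo=∅

live-out(B0) = ["b", "p", "z"]

Answer: ["b", "p", "z"]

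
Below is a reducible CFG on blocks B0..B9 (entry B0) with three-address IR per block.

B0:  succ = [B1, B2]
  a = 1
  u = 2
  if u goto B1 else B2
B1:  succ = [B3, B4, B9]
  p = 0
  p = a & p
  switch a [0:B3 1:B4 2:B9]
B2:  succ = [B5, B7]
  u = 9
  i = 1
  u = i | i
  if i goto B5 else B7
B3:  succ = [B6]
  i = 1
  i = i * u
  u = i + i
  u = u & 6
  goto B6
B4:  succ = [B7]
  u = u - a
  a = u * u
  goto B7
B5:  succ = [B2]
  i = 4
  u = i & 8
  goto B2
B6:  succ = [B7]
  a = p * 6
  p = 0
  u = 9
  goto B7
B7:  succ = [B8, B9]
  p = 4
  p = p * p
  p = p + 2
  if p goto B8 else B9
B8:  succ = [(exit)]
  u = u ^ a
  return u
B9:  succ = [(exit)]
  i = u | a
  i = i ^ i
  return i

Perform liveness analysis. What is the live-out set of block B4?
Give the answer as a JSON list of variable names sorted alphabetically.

Answer: ["a", "u"]

Analysis:
Per-block:
  B0: def={a,u} ue=∅
  B1: def={p} ue={a}
  B2: def={i,u} ue=∅
  B3: def={i,u} ue={u}
  B4: def={a,u} ue={a,u}
  B5: def={i,u} ue=∅
  B6: def={a,p,u} ue={p}
  B7: def={p} ue=∅
  B8: def={u} ue={a,u}
  B9: def={i} ue={a,u}

Backward fixpoint:
  B0 li=∅ lo={a,u}
  B1 li={a,u} lo={a,p,u}
  B2 li={a} lo={a,u}
  B3 li={p,u} lo={p}
  B4 li={a,u} lo={a,u}
  B5 li={a} lo={a}
  B6 li={p} lo={a,u}
  B7 li={a,u} lo={a,u}
  B8 li={a,u} lo=∅
  B9 li={a,u} lo=∅

live-out(B4) = ["a", "u"]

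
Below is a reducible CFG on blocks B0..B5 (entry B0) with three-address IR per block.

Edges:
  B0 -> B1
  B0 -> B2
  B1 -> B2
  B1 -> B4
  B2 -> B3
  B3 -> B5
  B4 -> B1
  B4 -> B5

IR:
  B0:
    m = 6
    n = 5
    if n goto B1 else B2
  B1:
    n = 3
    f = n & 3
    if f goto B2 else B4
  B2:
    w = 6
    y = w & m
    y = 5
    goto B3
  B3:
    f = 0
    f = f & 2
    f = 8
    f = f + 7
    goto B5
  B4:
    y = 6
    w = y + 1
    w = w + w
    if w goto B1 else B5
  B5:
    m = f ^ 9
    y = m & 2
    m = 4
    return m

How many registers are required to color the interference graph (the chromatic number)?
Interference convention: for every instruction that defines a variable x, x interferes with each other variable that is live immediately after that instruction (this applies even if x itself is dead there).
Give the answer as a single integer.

Per-block:
  B0: def={m,n} ue=∅
  B1: def={f,n} ue=∅
  B2: def={w,y} ue={m}
  B3: def={f} ue=∅
  B4: def={w,y} ue=∅
  B5: def={m,y} ue={f}

Liveness:
  live B0: ∅→{m}
  live B1: {m}→{f,m}
  live B2: {m}→∅
  live B3: ∅→{f}
  live B4: {f,m}→{f,m}
  live B5: {f}→∅

Interfere edges:
  f — {m,w,y}
  m — {f,n,w,y}
  n — {m}
  w — {f,m}
  y — {f,m}

Chromatic number:
  clique {f,m,w} ⇒ need ≥ 3
  3-colouring: c0={m}  c1={f,n}  c2={w,y}
  χ = 3

Answer: 3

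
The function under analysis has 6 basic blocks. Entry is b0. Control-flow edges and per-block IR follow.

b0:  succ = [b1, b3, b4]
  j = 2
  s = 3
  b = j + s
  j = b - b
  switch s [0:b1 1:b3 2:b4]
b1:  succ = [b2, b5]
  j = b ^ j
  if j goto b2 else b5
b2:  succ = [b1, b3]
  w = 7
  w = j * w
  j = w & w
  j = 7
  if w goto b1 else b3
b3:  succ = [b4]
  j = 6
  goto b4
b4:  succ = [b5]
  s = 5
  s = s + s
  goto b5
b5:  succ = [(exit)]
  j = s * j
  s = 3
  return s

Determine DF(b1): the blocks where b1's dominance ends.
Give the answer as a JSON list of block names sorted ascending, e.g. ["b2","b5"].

idom tree: b1←b0 b2←b1 b3←b0 b4←b0 b5←b0
Dom at joins:
  b1: preds {b0,b2}: {b0} ∩ {b0,b1,b2} = {b0}; idom=b0
  b3: preds {b0,b2}: {b0} ∩ {b0,b1,b2} = {b0}; idom=b0
  b4: preds {b0,b3}: {b0} ∩ {b0,b3} = {b0}; idom=b0
  b5: preds {b1,b4}: {b0,b1} ∩ {b0,b4} = {b0}; idom=b0

DF walk-up:
  join b1 pred b0: · stop@b0
  join b1 pred b2: b2→b1 stop@b0
  join b3 pred b0: · stop@b0
  join b3 pred b2: b2→b1 stop@b0
  join b4 pred b0: · stop@b0
  join b4 pred b3: b3 stop@b0
  join b5 pred b1: b1 stop@b0
  join b5 pred b4: b4 stop@b0
  DF(b0)=∅
  DF(b1)={b1,b3,b5}
  DF(b2)={b1,b3}
  DF(b3)={b4}
  DF(b4)={b5}
  DF(b5)=∅

DF(b1) = ["b1", "b3", "b5"]

Answer: ["b1", "b3", "b5"]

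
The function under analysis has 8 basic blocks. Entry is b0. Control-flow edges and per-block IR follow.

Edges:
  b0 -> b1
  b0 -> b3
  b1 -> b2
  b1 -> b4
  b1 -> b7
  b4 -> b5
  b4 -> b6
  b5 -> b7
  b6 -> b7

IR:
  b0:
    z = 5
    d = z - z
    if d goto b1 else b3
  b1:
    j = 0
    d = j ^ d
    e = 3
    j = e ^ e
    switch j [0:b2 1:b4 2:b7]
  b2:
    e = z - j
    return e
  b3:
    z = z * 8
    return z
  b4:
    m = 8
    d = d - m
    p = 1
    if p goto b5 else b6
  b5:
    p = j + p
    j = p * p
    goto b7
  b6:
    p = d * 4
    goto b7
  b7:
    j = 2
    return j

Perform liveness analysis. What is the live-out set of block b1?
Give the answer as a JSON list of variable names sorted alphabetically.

Answer: ["d", "j", "z"]

Working:
Block summaries:
  b0: {d,z} / ∅
  b1: {d,e,j} / {d}
  b2: {e} / {j,z}
  b3: {z} / {z}
  b4: {d,m,p} / {d}
  b5: {j,p} / {j,p}
  b6: {p} / {d}
  b7: {j} / ∅

Live sets:
  live b0: ∅→{d,z}
  live b1: {d,z}→{d,j,z}
  live b2: {j,z}→∅
  live b3: {z}→∅
  live b4: {d,j}→{d,j,p}
  live b5: {j,p}→∅
  live b6: {d}→∅
  live b7: ∅→∅

live-out(b1) = ["d", "j", "z"]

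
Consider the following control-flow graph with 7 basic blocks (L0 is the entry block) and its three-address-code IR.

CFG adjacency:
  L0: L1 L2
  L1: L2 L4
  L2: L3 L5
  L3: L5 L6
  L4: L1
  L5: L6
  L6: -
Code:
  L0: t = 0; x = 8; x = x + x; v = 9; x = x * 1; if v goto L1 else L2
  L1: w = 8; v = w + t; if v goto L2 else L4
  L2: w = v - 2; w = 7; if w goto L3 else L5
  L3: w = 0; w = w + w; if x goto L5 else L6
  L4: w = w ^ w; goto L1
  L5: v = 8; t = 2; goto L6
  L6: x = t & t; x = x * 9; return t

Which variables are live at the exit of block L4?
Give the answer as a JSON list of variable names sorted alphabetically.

Answer: ["t", "x"]

Derivation:
Per-block:
  L0 def {t,v,x} use ∅
  L1 def {v,w} use {t}
  L2 def {w} use {v}
  L3 def {w} use {x}
  L4 def {w} use {w}
  L5 def {t,v} use ∅
  L6 def {x} use {t}

Backward fixpoint:
  L0: in=∅ out={t,v,x}
  L1: in={t,x} out={t,v,w,x}
  L2: in={t,v,x} out={t,x}
  L3: in={t,x} out={t}
  L4: in={t,w,x} out={t,x}
  L5: in=∅ out={t}
  L6: in={t} out=∅

live-out(L4) = ["t", "x"]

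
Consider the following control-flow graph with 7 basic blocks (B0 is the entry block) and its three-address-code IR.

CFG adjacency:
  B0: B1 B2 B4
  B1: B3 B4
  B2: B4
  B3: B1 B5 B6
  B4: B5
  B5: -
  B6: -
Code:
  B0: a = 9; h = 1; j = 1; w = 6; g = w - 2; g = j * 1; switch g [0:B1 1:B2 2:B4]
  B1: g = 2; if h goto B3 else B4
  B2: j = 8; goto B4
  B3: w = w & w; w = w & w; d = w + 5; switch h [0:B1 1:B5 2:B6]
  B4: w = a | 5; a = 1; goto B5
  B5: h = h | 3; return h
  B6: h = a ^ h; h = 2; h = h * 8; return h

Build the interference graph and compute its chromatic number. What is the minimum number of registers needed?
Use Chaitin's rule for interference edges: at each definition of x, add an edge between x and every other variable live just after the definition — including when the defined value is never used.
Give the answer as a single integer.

Answer: 5

Analysis:
Block summaries:
  B0: {a,g,h,j,w} / ∅
  B1: {g} / {h}
  B2: {j} / ∅
  B3: {d,w} / {h,w}
  B4: {a,w} / {a}
  B5: {h} / {h}
  B6: {h} / {a,h}

Liveness:
  live B0: ∅→{a,h,w}
  live B1: {a,h,w}→{a,h,w}
  live B2: {a,h}→{a,h}
  live B3: {a,h,w}→{a,h,w}
  live B4: {a,h}→{h}
  live B5: {h}→∅
  live B6: {a,h}→∅

Interfere edges:
  a: {d,g,h,j,w}
  d: {a,h,w}
  g: {a,h,j,w}
  h: {a,d,g,j,w}
  j: {a,g,h,w}
  w: {a,d,g,h,j}

Chromatic number:
  {a,g,h,j,w} pairwise interfere (5-clique) ⇒ χ ≥ 5
  5-colouring: c0={a}  c1={h}  c2={w}  c3={d,g}  c4={j}
  χ = 5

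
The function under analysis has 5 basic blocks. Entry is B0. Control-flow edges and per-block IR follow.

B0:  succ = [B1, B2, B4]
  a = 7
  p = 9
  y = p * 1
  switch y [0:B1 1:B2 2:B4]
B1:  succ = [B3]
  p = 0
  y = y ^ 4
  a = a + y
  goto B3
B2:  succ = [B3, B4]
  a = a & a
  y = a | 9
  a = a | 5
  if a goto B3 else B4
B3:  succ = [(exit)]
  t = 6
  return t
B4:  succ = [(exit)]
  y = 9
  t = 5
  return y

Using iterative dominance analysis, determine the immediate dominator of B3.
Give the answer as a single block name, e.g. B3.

Answer: B0

Working:
idom tree: B1←B0 B2←B0 B3←B0 B4←B0
Join-block Dom:
  B3: preds {B1,B2}: {B0,B1} ∩ {B0,B2} = {B0}; idom=B0
  B4: preds {B0,B2}: {B0} ∩ {B0,B2} = {B0}; idom=B0

idom(B3) = B0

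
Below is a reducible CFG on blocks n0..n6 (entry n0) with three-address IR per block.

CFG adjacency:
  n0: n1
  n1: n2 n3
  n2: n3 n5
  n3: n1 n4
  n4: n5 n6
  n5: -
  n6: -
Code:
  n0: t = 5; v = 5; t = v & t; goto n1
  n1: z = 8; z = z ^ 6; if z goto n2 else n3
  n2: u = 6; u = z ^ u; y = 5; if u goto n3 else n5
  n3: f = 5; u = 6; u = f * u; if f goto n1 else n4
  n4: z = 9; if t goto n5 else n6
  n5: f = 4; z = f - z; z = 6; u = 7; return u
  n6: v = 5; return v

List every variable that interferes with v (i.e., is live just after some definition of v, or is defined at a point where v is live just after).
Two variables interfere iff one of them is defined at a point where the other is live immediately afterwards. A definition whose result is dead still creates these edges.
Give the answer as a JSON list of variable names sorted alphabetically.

Answer: ["t"]

Analysis:
def/use:
  n0: def={t,v} ue=∅
  n1: def={z} ue=∅
  n2: def={u,y} ue={z}
  n3: def={f,u} ue=∅
  n4: def={z} ue={t}
  n5: def={f,u,z} ue={z}
  n6: def={v} ue=∅

Liveness:
  n0: in=∅ out={t}
  n1: in={t} out={t,z}
  n2: in={t,z} out={t,z}
  n3: in={t} out={t}
  n4: in={t} out={z}
  n5: in={z} out=∅
  n6: in=∅ out=∅

Interference:
  f: {t,u,z}
  t: {f,u,v,y,z}
  u: {f,t,y,z}
  v: {t}
  y: {t,u,z}
  z: {f,t,u,y}

N(v) = ["t"]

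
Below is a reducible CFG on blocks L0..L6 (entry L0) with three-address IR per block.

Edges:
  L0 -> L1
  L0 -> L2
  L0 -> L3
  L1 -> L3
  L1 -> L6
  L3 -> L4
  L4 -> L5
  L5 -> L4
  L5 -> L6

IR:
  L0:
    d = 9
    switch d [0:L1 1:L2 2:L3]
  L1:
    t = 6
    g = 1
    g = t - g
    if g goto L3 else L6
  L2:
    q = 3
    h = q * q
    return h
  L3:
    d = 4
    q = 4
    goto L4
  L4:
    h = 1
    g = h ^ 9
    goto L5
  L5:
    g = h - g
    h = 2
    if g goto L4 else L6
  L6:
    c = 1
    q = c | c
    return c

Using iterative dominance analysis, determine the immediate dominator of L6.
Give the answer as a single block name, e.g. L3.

idom tree: L1←L0 L2←L0 L3←L0 L4←L3 L5←L4 L6←L0
Join-block Dom:
  L3: preds {L0,L1}: {L0} ∩ {L0,L1} = {L0}; idom=L0
  L4: preds {L3,L5}: {L0,L3} ∩ {L0,L3,L4,L5} = {L0,L3}; idom=L3
  L6: preds {L1,L5}: {L0,L1} ∩ {L0,L3,L4,L5} = {L0}; idom=L0

idom(L6) = L0

Answer: L0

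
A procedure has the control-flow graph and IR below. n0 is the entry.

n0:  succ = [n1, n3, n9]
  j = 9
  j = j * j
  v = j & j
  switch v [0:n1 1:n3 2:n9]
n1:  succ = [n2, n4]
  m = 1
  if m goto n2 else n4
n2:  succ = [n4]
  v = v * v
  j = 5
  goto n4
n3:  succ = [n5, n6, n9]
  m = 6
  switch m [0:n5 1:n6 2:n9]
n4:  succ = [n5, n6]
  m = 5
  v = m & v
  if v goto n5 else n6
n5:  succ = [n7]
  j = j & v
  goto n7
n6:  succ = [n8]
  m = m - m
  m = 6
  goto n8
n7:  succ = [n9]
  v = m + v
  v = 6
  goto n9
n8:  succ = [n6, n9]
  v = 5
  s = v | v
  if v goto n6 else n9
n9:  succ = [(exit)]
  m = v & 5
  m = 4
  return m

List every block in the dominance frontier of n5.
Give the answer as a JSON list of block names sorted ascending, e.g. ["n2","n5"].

idom tree: n1←n0 n2←n1 n3←n0 n4←n1 n5←n0 n6←n0 n7←n5 n8←n6 n9←n0
Join-block Dom:
  n4: preds {n1,n2}: {n0,n1} ∩ {n0,n1,n2} = {n0,n1}; idom=n1
  n5: preds {n3,n4}: {n0,n3} ∩ {n0,n1,n4} = {n0}; idom=n0
  n6: preds {n3,n4,n8}: {n0,n3} ∩ {n0,n1,n4} ∩ {n0,n6,n8} = {n0}; idom=n0
  n9: preds {n0,n3,n7,n8}: {n0} ∩ {n0,n3} ∩ {n0,n5,n7} ∩ {n0,n6,n8} = {n0}; idom=n0

DF walk-up:
  n4←n1: walk · to n1
  n4←n2: walk n2 to n1
  n5←n3: walk n3 to n0
  n5←n4: walk n4→n1 to n0
  n6←n3: walk n3 to n0
  n6←n4: walk n4→n1 to n0
  n6←n8: walk n8→n6 to n0
  n9←n0: walk · to n0
  n9←n3: walk n3 to n0
  n9←n7: walk n7→n5 to n0
  n9←n8: walk n8→n6 to n0
  n0 → ∅
  n1 → {n5,n6}
  n2 → {n4}
  n3 → {n5,n6,n9}
  n4 → {n5,n6}
  n5 → {n9}
  n6 → {n6,n9}
  n7 → {n9}
  n8 → {n6,n9}
  n9 → ∅

DF(n5) = ["n9"]

Answer: ["n9"]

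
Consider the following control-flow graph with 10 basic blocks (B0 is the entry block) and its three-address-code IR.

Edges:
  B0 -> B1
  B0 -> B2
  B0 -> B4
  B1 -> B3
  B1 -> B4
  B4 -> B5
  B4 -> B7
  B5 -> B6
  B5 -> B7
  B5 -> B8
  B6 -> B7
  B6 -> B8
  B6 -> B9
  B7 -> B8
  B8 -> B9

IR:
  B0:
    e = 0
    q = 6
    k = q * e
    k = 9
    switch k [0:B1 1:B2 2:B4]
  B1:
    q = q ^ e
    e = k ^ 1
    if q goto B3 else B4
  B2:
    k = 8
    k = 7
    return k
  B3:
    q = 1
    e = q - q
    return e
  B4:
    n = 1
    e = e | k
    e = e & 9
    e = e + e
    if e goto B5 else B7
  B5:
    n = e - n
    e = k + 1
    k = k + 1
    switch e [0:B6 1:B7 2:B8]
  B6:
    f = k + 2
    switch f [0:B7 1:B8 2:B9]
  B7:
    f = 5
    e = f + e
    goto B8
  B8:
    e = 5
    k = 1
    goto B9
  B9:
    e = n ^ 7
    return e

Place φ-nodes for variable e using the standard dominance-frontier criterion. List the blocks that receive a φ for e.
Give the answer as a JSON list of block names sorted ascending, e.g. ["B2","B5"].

idom tree: B1←B0 B2←B0 B3←B1 B4←B0 B5←B4 B6←B5 B7←B4 B8←B4 B9←B4
Join-block Dom:
  B4: preds {B0,B1}: {B0} ∩ {B0,B1} = {B0}; idom=B0
  B7: preds {B4,B5,B6}: {B0,B4} ∩ {B0,B4,B5} ∩ {B0,B4,B5,B6} = {B0,B4}; idom=B4
  B8: preds {B5,B6,B7}: {B0,B4,B5} ∩ {B0,B4,B5,B6} ∩ {B0,B4,B7} = {B0,B4}; idom=B4
  B9: preds {B6,B8}: {B0,B4,B5,B6} ∩ {B0,B4,B8} = {B0,B4}; idom=B4

Frontier:
  join B4 pred B0: · stop@B0
  join B4 pred B1: B1 stop@B0
  join B7 pred B4: · stop@B4
  join B7 pred B5: B5 stop@B4
  join B7 pred B6: B6→B5 stop@B4
  join B8 pred B5: B5 stop@B4
  join B8 pred B6: B6→B5 stop@B4
  join B8 pred B7: B7 stop@B4
  join B9 pred B6: B6→B5 stop@B4
  join B9 pred B8: B8 stop@B4
  B0: DF=∅
  B1: DF={B4}
  B2: DF=∅
  B3: DF=∅
  B4: DF=∅
  B5: DF={B7,B8,B9}
  B6: DF={B7,B8,B9}
  B7: DF={B8}
  B8: DF={B9}
  B9: DF=∅

φ for e: defs {B0,B1,B3,B4,B5,B7,B8,B9}
  DF⁺ = {B4,B7,B8,B9}

Answer: ["B4", "B7", "B8", "B9"]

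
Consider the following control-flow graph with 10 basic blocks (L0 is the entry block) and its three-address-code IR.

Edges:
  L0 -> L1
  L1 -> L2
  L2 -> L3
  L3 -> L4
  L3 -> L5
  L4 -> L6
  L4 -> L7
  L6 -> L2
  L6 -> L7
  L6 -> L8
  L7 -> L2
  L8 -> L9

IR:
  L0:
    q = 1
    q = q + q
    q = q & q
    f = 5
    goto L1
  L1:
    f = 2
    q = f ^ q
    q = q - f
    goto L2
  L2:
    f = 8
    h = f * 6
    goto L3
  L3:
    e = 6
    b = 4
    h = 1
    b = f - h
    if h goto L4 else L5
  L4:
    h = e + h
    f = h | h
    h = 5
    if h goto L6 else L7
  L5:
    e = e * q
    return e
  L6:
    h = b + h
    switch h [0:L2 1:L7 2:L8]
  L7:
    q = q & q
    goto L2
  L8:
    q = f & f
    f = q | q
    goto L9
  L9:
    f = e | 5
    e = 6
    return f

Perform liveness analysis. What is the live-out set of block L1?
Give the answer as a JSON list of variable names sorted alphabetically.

Per-block:
  L0: def={f,q} ue=∅
  L1: def={f,q} ue={q}
  L2: def={f,h} ue=∅
  L3: def={b,e,h} ue={f}
  L4: def={f,h} ue={e,h}
  L5: def={e} ue={e,q}
  L6: def={h} ue={b,h}
  L7: def={q} ue={q}
  L8: def={f,q} ue={f}
  L9: def={e,f} ue={e}

Live sets:
  L0: in=∅ out={q}
  L1: in={q} out={q}
  L2: in={q} out={f,q}
  L3: in={f,q} out={b,e,h,q}
  L4: in={b,e,h,q} out={b,e,f,h,q}
  L5: in={e,q} out=∅
  L6: in={b,e,f,h,q} out={e,f,q}
  L7: in={q} out={q}
  L8: in={e,f} out={e}
  L9: in={e} out=∅

live-out(L1) = ["q"]

Answer: ["q"]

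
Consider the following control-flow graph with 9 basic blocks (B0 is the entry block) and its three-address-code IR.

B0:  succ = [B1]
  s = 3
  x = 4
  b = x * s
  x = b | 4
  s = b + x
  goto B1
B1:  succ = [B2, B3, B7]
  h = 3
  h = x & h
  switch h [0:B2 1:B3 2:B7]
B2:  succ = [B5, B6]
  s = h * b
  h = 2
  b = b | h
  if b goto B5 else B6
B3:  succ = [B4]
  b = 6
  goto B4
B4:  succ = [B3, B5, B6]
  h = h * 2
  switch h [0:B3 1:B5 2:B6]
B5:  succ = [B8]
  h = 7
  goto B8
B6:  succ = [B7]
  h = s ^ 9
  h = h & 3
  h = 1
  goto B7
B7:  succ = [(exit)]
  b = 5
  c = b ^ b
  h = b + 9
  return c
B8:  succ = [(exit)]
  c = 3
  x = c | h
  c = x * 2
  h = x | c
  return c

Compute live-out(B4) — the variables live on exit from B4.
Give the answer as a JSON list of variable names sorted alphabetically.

Answer: ["h", "s"]

Derivation:
Block summaries:
  B0 def {b,s,x} use ∅
  B1 def {h} use {x}
  B2 def {b,h,s} use {b,h}
  B3 def {b} use ∅
  B4 def {h} use {h}
  B5 def {h} use ∅
  B6 def {h} use {s}
  B7 def {b,c,h} use ∅
  B8 def {c,h,x} use {h}

Backward fixpoint:
  B0: in=∅ out={b,s,x}
  B1: in={b,s,x} out={b,h,s}
  B2: in={b,h} out={s}
  B3: in={h,s} out={h,s}
  B4: in={h,s} out={h,s}
  B5: in=∅ out={h}
  B6: in={s} out=∅
  B7: in=∅ out=∅
  B8: in={h} out=∅

live-out(B4) = ["h", "s"]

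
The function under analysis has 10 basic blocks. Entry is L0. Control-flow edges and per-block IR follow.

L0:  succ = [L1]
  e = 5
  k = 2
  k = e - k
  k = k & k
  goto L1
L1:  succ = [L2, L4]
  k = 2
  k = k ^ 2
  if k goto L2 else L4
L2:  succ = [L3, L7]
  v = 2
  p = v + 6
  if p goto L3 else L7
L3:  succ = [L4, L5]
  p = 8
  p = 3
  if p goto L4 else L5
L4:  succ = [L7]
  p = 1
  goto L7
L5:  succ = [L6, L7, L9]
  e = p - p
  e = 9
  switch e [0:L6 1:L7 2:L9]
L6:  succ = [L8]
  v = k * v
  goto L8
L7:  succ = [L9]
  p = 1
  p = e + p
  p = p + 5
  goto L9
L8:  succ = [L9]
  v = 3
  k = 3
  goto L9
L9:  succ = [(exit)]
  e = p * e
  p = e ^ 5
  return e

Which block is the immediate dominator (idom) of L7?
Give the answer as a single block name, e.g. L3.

Answer: L1

Working:
idom tree: L1←L0 L2←L1 L3←L2 L4←L1 L5←L3 L6←L5 L7←L1 L8←L6 L9←L1
Dom∩ at merges:
  L4: preds {L1,L3}: {L0,L1} ∩ {L0,L1,L2,L3} = {L0,L1}; idom=L1
  L7: preds {L2,L4,L5}: {L0,L1,L2} ∩ {L0,L1,L4} ∩ {L0,L1,L2,L3,L5} = {L0,L1}; idom=L1
  L9: preds {L5,L7,L8}: {L0,L1,L2,L3,L5} ∩ {L0,L1,L7} ∩ {L0,L1,L2,L3,L5,L6,L8} = {L0,L1}; idom=L1

idom(L7) = L1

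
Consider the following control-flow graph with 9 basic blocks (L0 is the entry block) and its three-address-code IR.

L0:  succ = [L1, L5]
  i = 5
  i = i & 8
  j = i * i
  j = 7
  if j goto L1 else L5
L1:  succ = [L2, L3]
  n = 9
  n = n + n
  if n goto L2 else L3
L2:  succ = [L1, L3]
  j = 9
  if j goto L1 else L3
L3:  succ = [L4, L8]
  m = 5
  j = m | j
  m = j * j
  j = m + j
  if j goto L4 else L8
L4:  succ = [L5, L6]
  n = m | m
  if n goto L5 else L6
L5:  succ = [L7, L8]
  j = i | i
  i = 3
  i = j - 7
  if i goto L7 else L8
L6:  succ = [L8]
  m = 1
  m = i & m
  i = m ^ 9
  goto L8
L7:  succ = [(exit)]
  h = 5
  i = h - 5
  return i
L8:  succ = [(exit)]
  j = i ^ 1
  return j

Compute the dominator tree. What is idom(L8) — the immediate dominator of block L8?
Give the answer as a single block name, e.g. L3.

idom tree: L1←L0 L2←L1 L3←L1 L4←L3 L5←L0 L6←L4 L7←L5 L8←L0
Dom∩ at merges:
  L1: preds {L0,L2}: {L0} ∩ {L0,L1,L2} = {L0}; idom=L0
  L3: preds {L1,L2}: {L0,L1} ∩ {L0,L1,L2} = {L0,L1}; idom=L1
  L5: preds {L0,L4}: {L0} ∩ {L0,L1,L3,L4} = {L0}; idom=L0
  L8: preds {L3,L5,L6}: {L0,L1,L3} ∩ {L0,L5} ∩ {L0,L1,L3,L4,L6} = {L0}; idom=L0

idom(L8) = L0

Answer: L0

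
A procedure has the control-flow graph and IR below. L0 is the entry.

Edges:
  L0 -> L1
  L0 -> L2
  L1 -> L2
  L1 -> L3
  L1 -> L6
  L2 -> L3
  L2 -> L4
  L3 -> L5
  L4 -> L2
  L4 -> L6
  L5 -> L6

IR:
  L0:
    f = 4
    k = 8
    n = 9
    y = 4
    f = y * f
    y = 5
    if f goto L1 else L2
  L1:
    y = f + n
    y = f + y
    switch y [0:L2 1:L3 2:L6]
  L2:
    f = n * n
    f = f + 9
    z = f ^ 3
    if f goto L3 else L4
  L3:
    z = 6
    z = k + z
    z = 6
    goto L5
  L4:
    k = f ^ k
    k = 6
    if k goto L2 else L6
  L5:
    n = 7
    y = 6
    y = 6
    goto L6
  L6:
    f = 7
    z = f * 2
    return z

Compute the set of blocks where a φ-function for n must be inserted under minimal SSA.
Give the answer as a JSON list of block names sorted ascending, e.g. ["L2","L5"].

Answer: ["L6"]

Working:
idom tree: L1←L0 L2←L0 L3←L0 L4←L2 L5←L3 L6←L0
Dom at joins:
  L2: preds {L0,L1,L4}: {L0} ∩ {L0,L1} ∩ {L0,L2,L4} = {L0}; idom=L0
  L3: preds {L1,L2}: {L0,L1} ∩ {L0,L2} = {L0}; idom=L0
  L6: preds {L1,L4,L5}: {L0,L1} ∩ {L0,L2,L4} ∩ {L0,L3,L5} = {L0}; idom=L0

DF walk-up:
  L2←L0: walk · to L0
  L2←L1: walk L1 to L0
  L2←L4: walk L4→L2 to L0
  L3←L1: walk L1 to L0
  L3←L2: walk L2 to L0
  L6←L1: walk L1 to L0
  L6←L4: walk L4→L2 to L0
  L6←L5: walk L5→L3 to L0
  L0: DF=∅
  L1: DF={L2,L3,L6}
  L2: DF={L2,L3,L6}
  L3: DF={L6}
  L4: DF={L2,L6}
  L5: DF={L6}
  L6: DF=∅

φ for n: defs {L0,L5}
  DF⁺ = {L6}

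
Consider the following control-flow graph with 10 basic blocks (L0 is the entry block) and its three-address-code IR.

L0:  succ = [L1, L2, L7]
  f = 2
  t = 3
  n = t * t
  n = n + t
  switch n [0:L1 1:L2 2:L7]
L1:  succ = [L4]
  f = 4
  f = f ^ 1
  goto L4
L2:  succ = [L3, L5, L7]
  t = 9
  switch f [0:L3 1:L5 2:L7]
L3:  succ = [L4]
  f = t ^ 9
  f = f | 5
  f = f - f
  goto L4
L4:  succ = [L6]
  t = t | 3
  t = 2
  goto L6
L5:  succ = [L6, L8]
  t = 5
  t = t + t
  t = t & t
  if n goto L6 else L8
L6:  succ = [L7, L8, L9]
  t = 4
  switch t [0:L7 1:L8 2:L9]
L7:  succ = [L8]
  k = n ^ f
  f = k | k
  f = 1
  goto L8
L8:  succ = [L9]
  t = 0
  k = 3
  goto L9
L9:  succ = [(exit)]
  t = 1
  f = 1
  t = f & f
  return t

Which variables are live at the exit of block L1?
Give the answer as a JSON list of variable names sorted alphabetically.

Per-block:
  L0: def={f,n,t} ue=∅
  L1: def={f} ue=∅
  L2: def={t} ue={f}
  L3: def={f} ue={t}
  L4: def={t} ue={t}
  L5: def={t} ue={n}
  L6: def={t} ue=∅
  L7: def={f,k} ue={f,n}
  L8: def={k,t} ue=∅
  L9: def={f,t} ue=∅

Backward fixpoint:
  live L0: ∅→{f,n,t}
  live L1: {n,t}→{f,n,t}
  live L2: {f,n}→{f,n,t}
  live L3: {n,t}→{f,n,t}
  live L4: {f,n,t}→{f,n}
  live L5: {f,n}→{f,n}
  live L6: {f,n}→{f,n}
  live L7: {f,n}→∅
  live L8: ∅→∅
  live L9: ∅→∅

live-out(L1) = ["f", "n", "t"]

Answer: ["f", "n", "t"]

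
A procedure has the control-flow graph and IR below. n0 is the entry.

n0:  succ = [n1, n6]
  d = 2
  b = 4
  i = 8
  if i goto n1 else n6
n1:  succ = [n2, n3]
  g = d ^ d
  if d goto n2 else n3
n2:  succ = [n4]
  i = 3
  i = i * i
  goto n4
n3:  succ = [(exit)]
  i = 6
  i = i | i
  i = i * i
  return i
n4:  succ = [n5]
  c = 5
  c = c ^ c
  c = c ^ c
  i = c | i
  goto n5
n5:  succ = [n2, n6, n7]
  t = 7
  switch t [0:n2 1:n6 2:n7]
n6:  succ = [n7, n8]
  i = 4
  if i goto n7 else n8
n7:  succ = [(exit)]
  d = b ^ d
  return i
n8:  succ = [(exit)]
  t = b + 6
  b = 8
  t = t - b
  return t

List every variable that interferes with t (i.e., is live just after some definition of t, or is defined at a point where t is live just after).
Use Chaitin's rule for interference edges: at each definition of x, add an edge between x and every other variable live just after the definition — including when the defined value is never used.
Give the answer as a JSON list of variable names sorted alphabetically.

Answer: ["b", "d", "i"]

Derivation:
Per-block:
  n0 def {b,d,i} use ∅
  n1 def {g} use {d}
  n2 def {i} use ∅
  n3 def {i} use ∅
  n4 def {c,i} use {i}
  n5 def {t} use ∅
  n6 def {i} use ∅
  n7 def {d} use {b,d,i}
  n8 def {b,t} use {b}

Backward fixpoint:
  live n0: ∅→{b,d}
  live n1: {b,d}→{b,d}
  live n2: {b,d}→{b,d,i}
  live n3: ∅→∅
  live n4: {b,d,i}→{b,d,i}
  live n5: {b,d,i}→{b,d,i}
  live n6: {b,d}→{b,d,i}
  live n7: {b,d,i}→∅
  live n8: {b}→∅

Interfere edges:
  b: {c,d,g,i,t}
  c: {b,d,i}
  d: {b,c,g,i,t}
  g: {b,d}
  i: {b,c,d,t}
  t: {b,d,i}

N(t) = ["b", "d", "i"]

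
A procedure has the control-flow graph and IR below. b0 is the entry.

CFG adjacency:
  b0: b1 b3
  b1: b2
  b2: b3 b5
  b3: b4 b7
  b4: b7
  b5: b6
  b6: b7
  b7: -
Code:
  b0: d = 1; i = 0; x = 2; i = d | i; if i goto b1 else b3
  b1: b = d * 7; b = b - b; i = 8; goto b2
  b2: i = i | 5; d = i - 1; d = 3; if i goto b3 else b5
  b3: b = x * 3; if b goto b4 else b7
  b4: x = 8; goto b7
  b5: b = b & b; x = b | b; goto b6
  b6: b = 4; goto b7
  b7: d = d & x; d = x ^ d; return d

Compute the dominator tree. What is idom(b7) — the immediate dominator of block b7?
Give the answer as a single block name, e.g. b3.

idom tree: b1←b0 b2←b1 b3←b0 b4←b3 b5←b2 b6←b5 b7←b0
Dom∩ at merges:
  b3: preds {b0,b2}: {b0} ∩ {b0,b1,b2} = {b0}; idom=b0
  b7: preds {b3,b4,b6}: {b0,b3} ∩ {b0,b3,b4} ∩ {b0,b1,b2,b5,b6} = {b0}; idom=b0

idom(b7) = b0

Answer: b0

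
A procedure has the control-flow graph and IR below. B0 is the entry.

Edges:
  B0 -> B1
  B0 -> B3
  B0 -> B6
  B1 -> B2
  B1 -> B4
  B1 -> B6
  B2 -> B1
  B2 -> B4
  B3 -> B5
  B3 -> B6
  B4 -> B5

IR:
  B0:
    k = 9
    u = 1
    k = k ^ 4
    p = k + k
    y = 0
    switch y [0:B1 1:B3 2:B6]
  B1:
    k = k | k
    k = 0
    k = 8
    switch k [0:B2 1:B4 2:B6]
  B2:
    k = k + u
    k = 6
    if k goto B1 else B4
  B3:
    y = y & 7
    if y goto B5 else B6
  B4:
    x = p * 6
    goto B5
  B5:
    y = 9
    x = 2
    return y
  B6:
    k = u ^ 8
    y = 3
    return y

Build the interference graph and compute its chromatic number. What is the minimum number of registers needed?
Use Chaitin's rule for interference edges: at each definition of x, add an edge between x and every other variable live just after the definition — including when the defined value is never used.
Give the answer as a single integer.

Per-block:
  B0 def {k,p,u,y} use ∅
  B1 def {k} use {k}
  B2 def {k} use {k,u}
  B3 def {y} use {y}
  B4 def {x} use {p}
  B5 def {x,y} use ∅
  B6 def {k,y} use {u}

Live sets:
  B0: in=∅ out={k,p,u,y}
  B1: in={k,p,u} out={k,p,u}
  B2: in={k,p,u} out={k,p,u}
  B3: in={u,y} out={u}
  B4: in={p} out=∅
  B5: in=∅ out=∅
  B6: in={u} out=∅

Interference:
  k↔{p,u,y}
  p↔{k,u,y}
  u↔{k,p,y}
  x↔{y}
  y↔{k,p,u,x}

Chromatic number:
  clique {k,p,u,y} ⇒ need ≥ 4
  assign k→r1 p→r2 u→r3 x→r1 y→r0 — no edge inside a register ⇒ χ ≤ 4
  χ = 4

Answer: 4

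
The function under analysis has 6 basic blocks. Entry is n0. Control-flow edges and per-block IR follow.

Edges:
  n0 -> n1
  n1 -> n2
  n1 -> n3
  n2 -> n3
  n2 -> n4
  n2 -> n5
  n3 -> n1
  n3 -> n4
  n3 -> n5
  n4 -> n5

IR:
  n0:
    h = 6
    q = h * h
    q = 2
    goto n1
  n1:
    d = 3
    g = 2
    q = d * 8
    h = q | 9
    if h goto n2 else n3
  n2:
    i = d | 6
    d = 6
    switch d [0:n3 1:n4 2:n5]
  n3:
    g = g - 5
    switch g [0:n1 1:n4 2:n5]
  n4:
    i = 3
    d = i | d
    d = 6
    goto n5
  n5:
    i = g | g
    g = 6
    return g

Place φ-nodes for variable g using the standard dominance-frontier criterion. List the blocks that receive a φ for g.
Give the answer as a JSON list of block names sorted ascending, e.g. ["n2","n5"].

idom tree: n1←n0 n2←n1 n3←n1 n4←n1 n5←n1
Dom at joins:
  n1: preds {n0,n3}: {n0} ∩ {n0,n1,n3} = {n0}; idom=n0
  n3: preds {n1,n2}: {n0,n1} ∩ {n0,n1,n2} = {n0,n1}; idom=n1
  n4: preds {n2,n3}: {n0,n1,n2} ∩ {n0,n1,n3} = {n0,n1}; idom=n1
  n5: preds {n2,n3,n4}: {n0,n1,n2} ∩ {n0,n1,n3} ∩ {n0,n1,n4} = {n0,n1}; idom=n1

DF derivation:
  join n1 pred n0: · stop@n0
  join n1 pred n3: n3→n1 stop@n0
  join n3 pred n1: · stop@n1
  join n3 pred n2: n2 stop@n1
  join n4 pred n2: n2 stop@n1
  join n4 pred n3: n3 stop@n1
  join n5 pred n2: n2 stop@n1
  join n5 pred n3: n3 stop@n1
  join n5 pred n4: n4 stop@n1
  DF(n0)=∅
  DF(n1)={n1}
  DF(n2)={n3,n4,n5}
  DF(n3)={n1,n4,n5}
  DF(n4)={n5}
  DF(n5)=∅

φ for g: defs {n1,n3,n5}
  DF⁺ = {n1,n4,n5}

Answer: ["n1", "n4", "n5"]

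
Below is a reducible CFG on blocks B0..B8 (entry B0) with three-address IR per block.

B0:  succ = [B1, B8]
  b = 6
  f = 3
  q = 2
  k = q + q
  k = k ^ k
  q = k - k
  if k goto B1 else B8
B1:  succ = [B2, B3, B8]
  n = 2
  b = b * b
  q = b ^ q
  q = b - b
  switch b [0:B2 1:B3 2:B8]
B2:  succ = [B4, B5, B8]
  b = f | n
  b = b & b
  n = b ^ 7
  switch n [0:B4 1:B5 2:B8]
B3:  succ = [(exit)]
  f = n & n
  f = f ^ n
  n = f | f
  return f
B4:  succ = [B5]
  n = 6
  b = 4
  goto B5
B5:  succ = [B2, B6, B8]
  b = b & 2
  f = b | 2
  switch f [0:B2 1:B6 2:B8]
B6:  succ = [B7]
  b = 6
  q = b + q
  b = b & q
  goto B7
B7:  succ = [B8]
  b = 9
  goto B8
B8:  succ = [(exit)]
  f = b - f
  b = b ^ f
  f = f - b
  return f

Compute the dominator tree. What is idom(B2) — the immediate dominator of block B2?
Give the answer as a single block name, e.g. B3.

Answer: B1

Analysis:
idom tree: B1←B0 B2←B1 B3←B1 B4←B2 B5←B2 B6←B5 B7←B6 B8←B0
Dom at joins:
  B2: preds {B1,B5}: {B0,B1} ∩ {B0,B1,B2,B5} = {B0,B1}; idom=B1
  B5: preds {B2,B4}: {B0,B1,B2} ∩ {B0,B1,B2,B4} = {B0,B1,B2}; idom=B2
  B8: preds {B0,B1,B2,B5,B7}: {B0} ∩ {B0,B1} ∩ {B0,B1,B2} ∩ {B0,B1,B2,B5} ∩ {B0,B1,B2,B5,B6,B7} = {B0}; idom=B0

idom(B2) = B1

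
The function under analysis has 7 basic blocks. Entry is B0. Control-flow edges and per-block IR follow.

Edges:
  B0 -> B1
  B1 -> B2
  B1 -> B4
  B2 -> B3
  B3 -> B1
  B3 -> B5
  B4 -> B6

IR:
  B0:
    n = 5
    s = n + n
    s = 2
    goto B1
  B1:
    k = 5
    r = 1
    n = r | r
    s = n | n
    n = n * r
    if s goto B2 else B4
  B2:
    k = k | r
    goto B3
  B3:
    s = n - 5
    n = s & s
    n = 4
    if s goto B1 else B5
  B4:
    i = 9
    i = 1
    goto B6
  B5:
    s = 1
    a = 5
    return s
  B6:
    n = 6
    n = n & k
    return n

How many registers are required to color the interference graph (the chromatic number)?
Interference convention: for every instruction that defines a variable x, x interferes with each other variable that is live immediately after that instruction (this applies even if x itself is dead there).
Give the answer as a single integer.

Answer: 4

Working:
Block summaries:
  B0 def {n,s} use ∅
  B1 def {k,n,r,s} use ∅
  B2 def {k} use {k,r}
  B3 def {n,s} use {n}
  B4 def {i} use ∅
  B5 def {a,s} use ∅
  B6 def {n} use {k}

Liveness:
  live B0: ∅→∅
  live B1: ∅→{k,n,r}
  live B2: {k,n,r}→{n}
  live B3: {n}→∅
  live B4: {k}→{k}
  live B5: ∅→∅
  live B6: {k}→∅

Interference:
  a — {s}
  i — {k}
  k — {i,n,r,s}
  n — {k,r,s}
  r — {k,n,s}
  s — {a,k,n,r}

Colouring:
  clique {k,n,r,s} ⇒ need ≥ 4
  assign a→R0 i→R1 k→R0 n→R2 r→R3 s→R1 — no edge inside a register ⇒ χ ≤ 4
  χ = 4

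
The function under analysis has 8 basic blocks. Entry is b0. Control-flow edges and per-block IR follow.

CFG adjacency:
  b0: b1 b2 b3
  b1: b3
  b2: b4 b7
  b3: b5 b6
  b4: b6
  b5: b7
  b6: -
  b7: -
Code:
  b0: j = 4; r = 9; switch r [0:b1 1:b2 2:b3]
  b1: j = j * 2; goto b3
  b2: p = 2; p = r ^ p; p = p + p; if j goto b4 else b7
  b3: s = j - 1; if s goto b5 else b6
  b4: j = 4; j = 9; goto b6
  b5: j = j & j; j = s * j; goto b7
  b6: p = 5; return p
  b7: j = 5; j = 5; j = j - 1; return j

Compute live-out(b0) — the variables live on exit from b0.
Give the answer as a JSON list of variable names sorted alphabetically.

Block summaries:
  b0: {j,r} / ∅
  b1: {j} / {j}
  b2: {p} / {j,r}
  b3: {s} / {j}
  b4: {j} / ∅
  b5: {j} / {j,s}
  b6: {p} / ∅
  b7: {j} / ∅

Live sets:
  b0: in=∅ out={j,r}
  b1: in={j} out={j}
  b2: in={j,r} out=∅
  b3: in={j} out={j,s}
  b4: in=∅ out=∅
  b5: in={j,s} out=∅
  b6: in=∅ out=∅
  b7: in=∅ out=∅

live-out(b0) = ["j", "r"]

Answer: ["j", "r"]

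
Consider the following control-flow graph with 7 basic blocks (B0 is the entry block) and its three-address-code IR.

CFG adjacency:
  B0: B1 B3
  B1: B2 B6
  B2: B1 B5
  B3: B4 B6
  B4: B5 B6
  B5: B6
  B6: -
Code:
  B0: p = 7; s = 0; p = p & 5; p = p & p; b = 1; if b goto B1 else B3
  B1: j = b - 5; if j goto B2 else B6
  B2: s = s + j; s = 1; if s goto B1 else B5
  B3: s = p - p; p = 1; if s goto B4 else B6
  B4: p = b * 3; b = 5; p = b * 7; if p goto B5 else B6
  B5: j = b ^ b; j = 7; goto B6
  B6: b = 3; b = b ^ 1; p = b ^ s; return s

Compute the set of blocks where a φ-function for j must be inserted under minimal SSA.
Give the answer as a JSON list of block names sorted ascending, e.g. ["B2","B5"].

Answer: ["B1", "B5", "B6"]

Working:
idom tree: B1←B0 B2←B1 B3←B0 B4←B3 B5←B0 B6←B0
Join-block Dom:
  B1: preds {B0,B2}: {B0} ∩ {B0,B1,B2} = {B0}; idom=B0
  B5: preds {B2,B4}: {B0,B1,B2} ∩ {B0,B3,B4} = {B0}; idom=B0
  B6: preds {B1,B3,B4,B5}: {B0,B1} ∩ {B0,B3} ∩ {B0,B3,B4} ∩ {B0,B5} = {B0}; idom=B0

DF walk-up:
  B1←B0: walk · to B0
  B1←B2: walk B2→B1 to B0
  B5←B2: walk B2→B1 to B0
  B5←B4: walk B4→B3 to B0
  B6←B1: walk B1 to B0
  B6←B3: walk B3 to B0
  B6←B4: walk B4→B3 to B0
  B6←B5: walk B5 to B0
  B0: DF=∅
  B1: DF={B1,B5,B6}
  B2: DF={B1,B5}
  B3: DF={B5,B6}
  B4: DF={B5,B6}
  B5: DF={B6}
  B6: DF=∅

φ for j: defs {B1,B5}
  DF⁺ = {B1,B5,B6}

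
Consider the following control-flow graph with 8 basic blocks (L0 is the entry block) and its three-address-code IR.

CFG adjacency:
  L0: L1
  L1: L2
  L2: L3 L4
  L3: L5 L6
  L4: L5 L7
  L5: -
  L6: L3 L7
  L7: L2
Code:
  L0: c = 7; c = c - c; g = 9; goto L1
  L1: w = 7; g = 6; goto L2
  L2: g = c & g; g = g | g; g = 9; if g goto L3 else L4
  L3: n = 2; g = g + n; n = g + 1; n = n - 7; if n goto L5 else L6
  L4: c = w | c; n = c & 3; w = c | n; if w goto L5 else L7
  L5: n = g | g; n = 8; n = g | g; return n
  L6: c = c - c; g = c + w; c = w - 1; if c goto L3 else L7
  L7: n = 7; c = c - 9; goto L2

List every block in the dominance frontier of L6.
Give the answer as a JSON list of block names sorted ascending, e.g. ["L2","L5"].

idom tree: L1←L0 L2←L1 L3←L2 L4←L2 L5←L2 L6←L3 L7←L2
Join-block Dom:
  L2: preds {L1,L7}: {L0,L1} ∩ {L0,L1,L2,L7} = {L0,L1}; idom=L1
  L3: preds {L2,L6}: {L0,L1,L2} ∩ {L0,L1,L2,L3,L6} = {L0,L1,L2}; idom=L2
  L5: preds {L3,L4}: {L0,L1,L2,L3} ∩ {L0,L1,L2,L4} = {L0,L1,L2}; idom=L2
  L7: preds {L4,L6}: {L0,L1,L2,L4} ∩ {L0,L1,L2,L3,L6} = {L0,L1,L2}; idom=L2

DF walk-up:
  join L2 pred L1: · stop@L1
  join L2 pred L7: L7→L2 stop@L1
  join L3 pred L2: · stop@L2
  join L3 pred L6: L6→L3 stop@L2
  join L5 pred L3: L3 stop@L2
  join L5 pred L4: L4 stop@L2
  join L7 pred L4: L4 stop@L2
  join L7 pred L6: L6→L3 stop@L2
  L0 → ∅
  L1 → ∅
  L2 → {L2}
  L3 → {L3,L5,L7}
  L4 → {L5,L7}
  L5 → ∅
  L6 → {L3,L7}
  L7 → {L2}

DF(L6) = ["L3", "L7"]

Answer: ["L3", "L7"]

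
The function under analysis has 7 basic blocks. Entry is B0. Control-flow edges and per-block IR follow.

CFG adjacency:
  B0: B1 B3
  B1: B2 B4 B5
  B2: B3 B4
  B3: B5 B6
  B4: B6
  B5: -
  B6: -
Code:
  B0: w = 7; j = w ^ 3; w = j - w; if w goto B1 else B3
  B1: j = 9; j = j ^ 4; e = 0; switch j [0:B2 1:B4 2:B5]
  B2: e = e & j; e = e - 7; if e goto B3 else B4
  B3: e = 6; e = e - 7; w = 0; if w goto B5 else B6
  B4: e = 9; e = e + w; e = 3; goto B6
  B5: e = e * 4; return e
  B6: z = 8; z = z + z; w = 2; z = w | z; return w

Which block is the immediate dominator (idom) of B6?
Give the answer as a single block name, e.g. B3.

idom tree: B1←B0 B2←B1 B3←B0 B4←B1 B5←B0 B6←B0
Dom at joins:
  B3: preds {B0,B2}: {B0} ∩ {B0,B1,B2} = {B0}; idom=B0
  B4: preds {B1,B2}: {B0,B1} ∩ {B0,B1,B2} = {B0,B1}; idom=B1
  B5: preds {B1,B3}: {B0,B1} ∩ {B0,B3} = {B0}; idom=B0
  B6: preds {B3,B4}: {B0,B3} ∩ {B0,B1,B4} = {B0}; idom=B0

idom(B6) = B0

Answer: B0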